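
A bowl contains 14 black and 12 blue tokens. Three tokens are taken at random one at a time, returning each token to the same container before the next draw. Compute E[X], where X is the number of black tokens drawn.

21/13

By linearity of expectation, E[X] = Σ P(draw i is black); each independent draw has P(black) = 14/26.
E[X] = 3 · 14/26 = 21/13 ≈ 1.6154.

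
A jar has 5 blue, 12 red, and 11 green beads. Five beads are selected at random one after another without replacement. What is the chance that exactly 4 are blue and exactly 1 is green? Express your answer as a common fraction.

11/19656

Unordered draws without replacement: count favorable combinations over C(28,5).
Favorable = C(5,4) · C(12,0) · C(11,1) = 55; total = C(28,5) = 98280.
P = 55/98280 = 11/19656 ≈ 0.0006.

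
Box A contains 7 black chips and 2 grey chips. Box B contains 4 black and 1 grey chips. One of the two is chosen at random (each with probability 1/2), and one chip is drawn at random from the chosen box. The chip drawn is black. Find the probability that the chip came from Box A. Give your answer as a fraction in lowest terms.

P(black | Box A) = 7/9; P(black | Box B) = 4/5.
P(black) = 1/2·7/9 + 1/2·4/5 = 71/90.
By Bayes' rule, P(Box A | black) = 7/18 / 71/90 = 35/71 ≈ 0.4930.

35/71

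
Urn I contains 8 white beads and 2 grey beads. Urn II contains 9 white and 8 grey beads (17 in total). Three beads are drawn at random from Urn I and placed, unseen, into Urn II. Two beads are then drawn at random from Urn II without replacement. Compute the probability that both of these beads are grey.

493/2850

Condition on how many of the transferred beads are grey (from Urn I: 2 grey of 10; then Urn II has 20 total).
  0 grey: C(2,0)C(8,3)/C(10,3) = 7/15; then P = C(8,2)/C(20,2) = 14/95
  1 grey: C(2,1)C(8,2)/C(10,3) = 7/15; then P = C(9,2)/C(20,2) = 18/95
  2 grey: C(2,2)C(8,1)/C(10,3) = 1/15; then P = C(10,2)/C(20,2) = 9/38
P(both grey) = 493/2850 ≈ 0.1730.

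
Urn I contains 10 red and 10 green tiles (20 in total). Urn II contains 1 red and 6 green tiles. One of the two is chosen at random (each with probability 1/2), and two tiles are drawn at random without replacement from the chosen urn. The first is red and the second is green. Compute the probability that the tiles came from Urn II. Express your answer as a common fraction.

19/54

P(E | Urn I) = 5/19; P(E | Urn II) = 1/7.
P(E) = 1/2·5/19 + 1/2·1/7 = 27/133.
By Bayes' rule, P(Urn II | E) = 1/14 / 27/133 = 19/54 ≈ 0.3519.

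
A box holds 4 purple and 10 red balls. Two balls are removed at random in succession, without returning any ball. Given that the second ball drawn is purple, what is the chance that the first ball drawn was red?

10/13

P(first=red and the second ball drawn is purple) = (10/14)·(4/13) = 20/91.
P(the second ball drawn is purple) = Σ over first color = 6/91 + 20/91 = 2/7.
By Bayes, P(first=red | the second ball drawn is purple) = 20/91 / 2/7 = 10/13 ≈ 0.7692.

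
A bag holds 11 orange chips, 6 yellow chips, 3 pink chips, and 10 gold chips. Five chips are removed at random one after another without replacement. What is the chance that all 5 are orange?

Unordered draws without replacement: count favorable combinations over C(30,5).
Favorable = C(11,5) · C(6,0) · C(3,0) · C(10,0) = 462; total = C(30,5) = 142506.
P = 462/142506 = 11/3393 ≈ 0.0032.

11/3393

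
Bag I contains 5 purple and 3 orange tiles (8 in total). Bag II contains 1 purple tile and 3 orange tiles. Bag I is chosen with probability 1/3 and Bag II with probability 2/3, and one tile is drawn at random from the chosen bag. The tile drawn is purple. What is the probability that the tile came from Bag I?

P(purple | Bag I) = 5/8; P(purple | Bag II) = 1/4.
P(purple) = 1/3·5/8 + 2/3·1/4 = 3/8.
By Bayes' rule, P(Bag I | purple) = 5/24 / 3/8 = 5/9 ≈ 0.5556.

5/9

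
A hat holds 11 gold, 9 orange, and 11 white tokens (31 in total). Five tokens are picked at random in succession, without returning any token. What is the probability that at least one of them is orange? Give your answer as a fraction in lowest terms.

Use the complement: P(at least one orange) = 1 − P(no orange).
P(none) = C(22,5)/C(31,5) = 26334/169911.
So P = 1 − 26334/169911 = 2279/2697 ≈ 0.8450.

2279/2697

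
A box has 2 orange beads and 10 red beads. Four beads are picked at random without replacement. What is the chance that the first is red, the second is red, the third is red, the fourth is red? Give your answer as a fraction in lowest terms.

Multiply the conditional probability of each draw in order, without replacement, so each draw removes one from its color and from the total.
P = (10/12) · (9/11) · (8/10) · (7/9) = 14/33 ≈ 0.4242.

14/33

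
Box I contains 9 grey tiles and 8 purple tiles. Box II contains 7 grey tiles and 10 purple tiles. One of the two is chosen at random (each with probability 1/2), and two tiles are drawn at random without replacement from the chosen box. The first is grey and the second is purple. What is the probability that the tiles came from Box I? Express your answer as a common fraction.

36/71

P(E | Box I) = 9/34; P(E | Box II) = 35/136.
P(E) = 1/2·9/34 + 1/2·35/136 = 71/272.
By Bayes' rule, P(Box I | E) = 9/68 / 71/272 = 36/71 ≈ 0.5070.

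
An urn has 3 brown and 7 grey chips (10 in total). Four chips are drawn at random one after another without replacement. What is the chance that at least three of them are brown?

1/30

Sum the hypergeometric tail for j = 3,…,3 brown chips.
Favorable = C(3,3)·C(7,1) = 7; total = C(10,4) = 210.
P = 7/210 = 1/30 ≈ 0.0333.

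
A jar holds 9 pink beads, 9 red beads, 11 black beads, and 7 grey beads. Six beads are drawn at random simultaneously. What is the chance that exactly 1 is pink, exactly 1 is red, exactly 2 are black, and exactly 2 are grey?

405/8432

Unordered draws without replacement: count favorable combinations over C(36,6).
Favorable = C(9,1) · C(9,1) · C(11,2) · C(7,2) = 93555; total = C(36,6) = 1947792.
P = 93555/1947792 = 405/8432 ≈ 0.0480.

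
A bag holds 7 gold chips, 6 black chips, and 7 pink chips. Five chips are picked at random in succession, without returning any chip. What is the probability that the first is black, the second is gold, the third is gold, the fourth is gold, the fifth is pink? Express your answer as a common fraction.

Multiply the conditional probability of each draw in order, without replacement, so each draw removes one from its color and from the total.
P = (6/20) · (7/19) · (6/18) · (5/17) · (7/16) = 49/10336 ≈ 0.0047.

49/10336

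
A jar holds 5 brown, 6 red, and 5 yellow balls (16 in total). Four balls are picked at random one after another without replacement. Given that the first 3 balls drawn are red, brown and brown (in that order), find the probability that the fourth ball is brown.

3/13

After removing 2 brown, 1 red, the jar has 3 brown out of 13 remaining.
P(fourth is brown | given) = 3/13 ≈ 0.2308.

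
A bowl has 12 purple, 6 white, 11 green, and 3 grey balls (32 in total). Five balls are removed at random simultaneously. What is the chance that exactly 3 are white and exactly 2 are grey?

15/50344

Unordered draws without replacement: count favorable combinations over C(32,5).
Favorable = C(12,0) · C(6,3) · C(11,0) · C(3,2) = 60; total = C(32,5) = 201376.
P = 60/201376 = 15/50344 ≈ 0.0003.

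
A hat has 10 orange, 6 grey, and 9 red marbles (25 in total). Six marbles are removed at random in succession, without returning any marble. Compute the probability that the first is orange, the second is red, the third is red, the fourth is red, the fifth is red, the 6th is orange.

27/12650

Multiply the conditional probability of each draw in order, without replacement, so each draw removes one from its color and from the total.
P = (10/25) · (9/24) · (8/23) · (7/22) · (6/21) · (9/20) = 27/12650 ≈ 0.0021.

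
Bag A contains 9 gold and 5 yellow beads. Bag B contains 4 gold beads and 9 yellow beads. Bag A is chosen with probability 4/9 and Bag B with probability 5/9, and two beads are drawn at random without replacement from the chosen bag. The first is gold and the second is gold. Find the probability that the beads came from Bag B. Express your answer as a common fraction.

35/179

P(E | Bag A) = 36/91; P(E | Bag B) = 1/13.
P(E) = 4/9·36/91 + 5/9·1/13 = 179/819.
By Bayes' rule, P(Bag B | E) = 5/117 / 179/819 = 35/179 ≈ 0.1955.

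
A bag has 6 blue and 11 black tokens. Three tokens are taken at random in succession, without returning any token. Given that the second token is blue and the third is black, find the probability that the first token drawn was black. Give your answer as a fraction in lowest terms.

P(first=black and the second token is blue and the third is black) = (11/17)·(6/16)·(10/15) = 11/68.
P(E) = Σ over first color = 11/136 + 11/68 = 33/136.
By Bayes, P(first=black | E) = 11/68 / 33/136 = 2/3 ≈ 0.6667.

2/3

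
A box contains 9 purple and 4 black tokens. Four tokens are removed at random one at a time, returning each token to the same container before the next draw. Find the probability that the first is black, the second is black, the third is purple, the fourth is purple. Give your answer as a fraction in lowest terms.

1296/28561

Multiply the conditional probability of each draw in order, with replacement (the composition resets each draw).
P = (4/13) · (4/13) · (9/13) · (9/13) = 1296/28561 ≈ 0.0454.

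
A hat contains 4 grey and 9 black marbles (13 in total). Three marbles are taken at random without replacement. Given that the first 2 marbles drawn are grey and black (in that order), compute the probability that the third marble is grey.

After removing 1 grey, 1 black, the hat has 3 grey out of 11 remaining.
P(third is grey | given) = 3/11 ≈ 0.2727.

3/11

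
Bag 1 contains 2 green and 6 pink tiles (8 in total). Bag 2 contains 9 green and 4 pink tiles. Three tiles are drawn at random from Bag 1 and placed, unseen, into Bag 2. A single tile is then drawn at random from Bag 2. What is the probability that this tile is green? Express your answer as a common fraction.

39/64

Condition on how many of the transferred tiles are green (from Bag 1: 2 green of 8; then Bag 2 has 16 total).
  0 green: C(2,0)C(6,3)/C(8,3) = 5/14; then P = 9/16
  1 green: C(2,1)C(6,2)/C(8,3) = 15/28; then P = 10/16
  2 green: C(2,2)C(6,1)/C(8,3) = 3/28; then P = 11/16
P(green from Bag 2) = 39/64 ≈ 0.6094.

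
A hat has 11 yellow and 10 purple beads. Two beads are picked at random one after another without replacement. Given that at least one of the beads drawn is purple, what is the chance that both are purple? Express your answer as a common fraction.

P(both purple) = C(10,2)/C(21,2) = 3/14; P(at least one purple) = 1 − C(11,2)/C(21,2) = 31/42.
Since 'both purple' ⊆ 'at least one purple', P(both | at least one) = 3/14 / 31/42 = 9/31 ≈ 0.2903.

9/31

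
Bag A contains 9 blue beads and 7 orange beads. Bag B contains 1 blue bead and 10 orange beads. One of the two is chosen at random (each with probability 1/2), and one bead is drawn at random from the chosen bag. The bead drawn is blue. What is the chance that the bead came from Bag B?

16/115

P(blue | Bag A) = 9/16; P(blue | Bag B) = 1/11.
P(blue) = 1/2·9/16 + 1/2·1/11 = 115/352.
By Bayes' rule, P(Bag B | blue) = 1/22 / 115/352 = 16/115 ≈ 0.1391.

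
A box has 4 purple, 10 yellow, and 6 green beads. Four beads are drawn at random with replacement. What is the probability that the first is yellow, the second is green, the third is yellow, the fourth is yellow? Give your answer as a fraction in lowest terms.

Multiply the conditional probability of each draw in order, with replacement (the composition resets each draw).
P = (10/20) · (6/20) · (10/20) · (10/20) = 3/80 ≈ 0.0375.

3/80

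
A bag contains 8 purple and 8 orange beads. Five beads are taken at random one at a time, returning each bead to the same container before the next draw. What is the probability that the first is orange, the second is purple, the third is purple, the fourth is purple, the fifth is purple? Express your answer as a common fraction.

1/32

Multiply the conditional probability of each draw in order, with replacement (the composition resets each draw).
P = (8/16) · (8/16) · (8/16) · (8/16) · (8/16) = 1/32 ≈ 0.0312.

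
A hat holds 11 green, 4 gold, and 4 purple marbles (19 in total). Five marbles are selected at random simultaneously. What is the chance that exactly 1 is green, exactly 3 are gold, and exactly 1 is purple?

Unordered draws without replacement: count favorable combinations over C(19,5).
Favorable = C(11,1) · C(4,3) · C(4,1) = 176; total = C(19,5) = 11628.
P = 176/11628 = 44/2907 ≈ 0.0151.

44/2907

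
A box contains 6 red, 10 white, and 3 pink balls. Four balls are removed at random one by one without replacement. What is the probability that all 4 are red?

5/1292

Unordered draws without replacement: count favorable combinations over C(19,4).
Favorable = C(6,4) · C(10,0) · C(3,0) = 15; total = C(19,4) = 3876.
P = 15/3876 = 5/1292 ≈ 0.0039.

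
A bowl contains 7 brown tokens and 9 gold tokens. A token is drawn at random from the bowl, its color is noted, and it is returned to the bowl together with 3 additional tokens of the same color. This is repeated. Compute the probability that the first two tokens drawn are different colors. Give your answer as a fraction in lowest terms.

63/152

Either gold then brown, or brown then gold; after the first draw the total is 19.
P = (9/16)·(7/19) + (7/16)·(9/19) = 63/152 ≈ 0.4145.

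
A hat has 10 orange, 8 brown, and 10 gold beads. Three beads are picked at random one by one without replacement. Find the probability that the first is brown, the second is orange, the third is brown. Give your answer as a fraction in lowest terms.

10/351

Multiply the conditional probability of each draw in order, without replacement, so each draw removes one from its color and from the total.
P = (8/28) · (10/27) · (7/26) = 10/351 ≈ 0.0285.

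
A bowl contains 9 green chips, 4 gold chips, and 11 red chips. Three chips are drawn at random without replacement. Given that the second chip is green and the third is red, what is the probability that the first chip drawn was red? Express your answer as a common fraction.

P(first=red and the second chip is green and the third is red) = (11/24)·(9/23)·(10/22) = 15/184.
P(E) = Σ over first color = 3/46 + 3/92 + 15/184 = 33/184.
By Bayes, P(first=red | E) = 15/184 / 33/184 = 5/11 ≈ 0.4545.

5/11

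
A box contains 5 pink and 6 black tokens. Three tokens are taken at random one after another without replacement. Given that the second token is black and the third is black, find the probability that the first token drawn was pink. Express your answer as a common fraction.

5/9

P(first=pink and the second token is black and the third is black) = (5/11)·(6/10)·(5/9) = 5/33.
P(E) = Σ over first color = 5/33 + 4/33 = 3/11.
By Bayes, P(first=pink | E) = 5/33 / 3/11 = 5/9 ≈ 0.5556.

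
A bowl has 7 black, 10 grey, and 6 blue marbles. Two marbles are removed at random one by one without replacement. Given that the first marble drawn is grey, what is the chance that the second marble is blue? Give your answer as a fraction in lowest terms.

3/11

After removing 1 grey, the bowl has 6 blue out of 22 remaining.
P(second is blue | given) = 6/22 = 3/11 ≈ 0.2727.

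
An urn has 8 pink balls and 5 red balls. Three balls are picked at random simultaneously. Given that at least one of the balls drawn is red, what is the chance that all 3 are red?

1/23

P(all 3 red) = C(5,3)/C(13,3) = 5/143; P(at least one red) = 1 − C(8,3)/C(13,3) = 115/143.
Since 'all 3 red' ⊆ 'at least one red', P(all 3 | at least one) = 5/143 / 115/143 = 1/23 ≈ 0.0435.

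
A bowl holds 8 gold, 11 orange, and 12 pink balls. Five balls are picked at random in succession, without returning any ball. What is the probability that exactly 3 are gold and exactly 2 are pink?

Unordered draws without replacement: count favorable combinations over C(31,5).
Favorable = C(8,3) · C(11,0) · C(12,2) = 3696; total = C(31,5) = 169911.
P = 3696/169911 = 176/8091 ≈ 0.0218.

176/8091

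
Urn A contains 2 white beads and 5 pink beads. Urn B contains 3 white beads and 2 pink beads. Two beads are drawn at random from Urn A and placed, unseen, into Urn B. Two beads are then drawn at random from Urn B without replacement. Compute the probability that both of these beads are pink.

13/63

Condition on how many of the transferred beads are pink (from Urn A: 5 pink of 7; then Urn B has 7 total).
  0 pink: C(5,0)C(2,2)/C(7,2) = 1/21; then P = C(2,2)/C(7,2) = 1/21
  1 pink: C(5,1)C(2,1)/C(7,2) = 10/21; then P = C(3,2)/C(7,2) = 1/7
  2 pink: C(5,2)C(2,0)/C(7,2) = 10/21; then P = C(4,2)/C(7,2) = 2/7
P(both pink) = 13/63 ≈ 0.2063.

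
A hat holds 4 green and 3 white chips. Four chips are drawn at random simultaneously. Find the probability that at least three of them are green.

13/35

Sum the hypergeometric tail for j = 3,…,4 green chips.
Favorable = C(4,3)·C(3,1) + C(4,4)·C(3,0) = 13; total = C(7,4) = 35.
P = 13/35 = 13/35 ≈ 0.3714.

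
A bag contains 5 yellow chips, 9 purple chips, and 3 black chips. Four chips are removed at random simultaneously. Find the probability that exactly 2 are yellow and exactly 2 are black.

3/238

Unordered draws without replacement: count favorable combinations over C(17,4).
Favorable = C(5,2) · C(9,0) · C(3,2) = 30; total = C(17,4) = 2380.
P = 30/2380 = 3/238 ≈ 0.0126.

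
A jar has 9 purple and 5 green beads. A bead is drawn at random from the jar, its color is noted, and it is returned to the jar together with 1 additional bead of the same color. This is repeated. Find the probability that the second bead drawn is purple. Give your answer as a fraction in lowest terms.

Condition on the first draw. If first is purple (prob 9/14), second-purple has prob (10)/(15); if not (prob 5/14), it has prob 9/(15).
P = (9/14)·(10/15) + (5/14)·(9/15) = 9/14 ≈ 0.6429.

9/14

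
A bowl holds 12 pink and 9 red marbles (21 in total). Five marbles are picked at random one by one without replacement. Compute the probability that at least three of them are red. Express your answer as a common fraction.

Sum the hypergeometric tail for j = 3,…,5 red marbles.
Favorable = C(9,3)·C(12,2) + C(9,4)·C(12,1) + C(9,5)·C(12,0) = 7182; total = C(21,5) = 20349.
P = 7182/20349 = 6/17 ≈ 0.3529.

6/17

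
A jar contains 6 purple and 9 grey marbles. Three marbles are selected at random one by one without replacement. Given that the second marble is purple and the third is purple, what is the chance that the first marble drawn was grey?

P(first=grey and the second marble is purple and the third is purple) = (9/15)·(6/14)·(5/13) = 9/91.
P(E) = Σ over first color = 4/91 + 9/91 = 1/7.
By Bayes, P(first=grey | E) = 9/91 / 1/7 = 9/13 ≈ 0.6923.

9/13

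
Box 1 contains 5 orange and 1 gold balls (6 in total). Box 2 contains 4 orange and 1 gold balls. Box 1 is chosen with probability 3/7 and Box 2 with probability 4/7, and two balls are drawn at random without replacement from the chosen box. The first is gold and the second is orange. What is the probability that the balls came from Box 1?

5/13

P(E | Box 1) = 1/6; P(E | Box 2) = 1/5.
P(E) = 3/7·1/6 + 4/7·1/5 = 13/70.
By Bayes' rule, P(Box 1 | E) = 1/14 / 13/70 = 5/13 ≈ 0.3846.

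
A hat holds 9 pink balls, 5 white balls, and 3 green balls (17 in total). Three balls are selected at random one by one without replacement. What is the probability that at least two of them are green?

43/680

Sum the hypergeometric tail for j = 2,…,3 green balls.
Favorable = C(3,2)·C(14,1) + C(3,3)·C(14,0) = 43; total = C(17,3) = 680.
P = 43/680 = 43/680 ≈ 0.0632.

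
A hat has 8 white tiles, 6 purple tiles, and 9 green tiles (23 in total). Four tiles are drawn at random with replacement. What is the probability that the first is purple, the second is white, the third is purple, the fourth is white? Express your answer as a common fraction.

2304/279841

Multiply the conditional probability of each draw in order, with replacement (the composition resets each draw).
P = (6/23) · (8/23) · (6/23) · (8/23) = 2304/279841 ≈ 0.0082.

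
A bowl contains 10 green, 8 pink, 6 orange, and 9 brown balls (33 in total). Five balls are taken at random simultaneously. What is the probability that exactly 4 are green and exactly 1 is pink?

Unordered draws without replacement: count favorable combinations over C(33,5).
Favorable = C(10,4) · C(8,1) · C(6,0) · C(9,0) = 1680; total = C(33,5) = 237336.
P = 1680/237336 = 70/9889 ≈ 0.0071.

70/9889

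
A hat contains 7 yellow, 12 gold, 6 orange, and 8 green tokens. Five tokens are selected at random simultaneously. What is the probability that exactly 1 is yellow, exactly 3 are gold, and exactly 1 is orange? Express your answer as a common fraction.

Unordered draws without replacement: count favorable combinations over C(33,5).
Favorable = C(7,1) · C(12,3) · C(6,1) · C(8,0) = 9240; total = C(33,5) = 237336.
P = 9240/237336 = 35/899 ≈ 0.0389.

35/899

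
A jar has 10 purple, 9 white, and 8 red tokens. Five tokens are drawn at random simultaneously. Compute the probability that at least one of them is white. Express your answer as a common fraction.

Use the complement: P(at least one white) = 1 − P(no white).
P(none) = C(18,5)/C(27,5) = 8568/80730.
So P = 1 − 8568/80730 = 4009/4485 ≈ 0.8939.

4009/4485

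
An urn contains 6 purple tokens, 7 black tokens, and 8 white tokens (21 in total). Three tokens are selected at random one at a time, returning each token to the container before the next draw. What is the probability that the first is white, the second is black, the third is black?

Multiply the conditional probability of each draw in order, with replacement (the composition resets each draw).
P = (8/21) · (7/21) · (7/21) = 8/189 ≈ 0.0423.

8/189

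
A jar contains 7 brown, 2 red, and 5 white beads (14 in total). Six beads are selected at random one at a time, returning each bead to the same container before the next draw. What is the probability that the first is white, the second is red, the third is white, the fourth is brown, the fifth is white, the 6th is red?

125/268912

Multiply the conditional probability of each draw in order, with replacement (the composition resets each draw).
P = (5/14) · (2/14) · (5/14) · (7/14) · (5/14) · (2/14) = 125/268912 ≈ 0.0005.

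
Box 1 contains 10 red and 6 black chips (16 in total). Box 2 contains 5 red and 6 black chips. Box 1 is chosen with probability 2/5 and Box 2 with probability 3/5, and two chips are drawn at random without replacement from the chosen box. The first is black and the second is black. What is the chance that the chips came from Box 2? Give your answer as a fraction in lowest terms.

P(E | Box 1) = 1/8; P(E | Box 2) = 3/11.
P(E) = 2/5·1/8 + 3/5·3/11 = 47/220.
By Bayes' rule, P(Box 2 | E) = 9/55 / 47/220 = 36/47 ≈ 0.7660.

36/47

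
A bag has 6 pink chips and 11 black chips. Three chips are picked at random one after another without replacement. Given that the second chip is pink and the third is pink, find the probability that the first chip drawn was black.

11/15

P(first=black and the second chip is pink and the third is pink) = (11/17)·(6/16)·(5/15) = 11/136.
P(E) = Σ over first color = 1/34 + 11/136 = 15/136.
By Bayes, P(first=black | E) = 11/136 / 15/136 = 11/15 ≈ 0.7333.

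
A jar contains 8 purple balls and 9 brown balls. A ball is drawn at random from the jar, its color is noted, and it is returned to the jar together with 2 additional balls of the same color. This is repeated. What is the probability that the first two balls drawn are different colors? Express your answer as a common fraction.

Either brown then purple, or purple then brown; after the first draw the total is 19.
P = (9/17)·(8/19) + (8/17)·(9/19) = 144/323 ≈ 0.4458.

144/323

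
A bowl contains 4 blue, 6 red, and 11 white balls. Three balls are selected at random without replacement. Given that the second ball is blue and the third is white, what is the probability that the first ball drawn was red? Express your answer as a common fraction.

P(first=red and the second ball is blue and the third is white) = (6/21)·(4/20)·(11/19) = 22/665.
P(E) = Σ over first color = 11/665 + 22/665 + 22/399 = 11/105.
By Bayes, P(first=red | E) = 22/665 / 11/105 = 6/19 ≈ 0.3158.

6/19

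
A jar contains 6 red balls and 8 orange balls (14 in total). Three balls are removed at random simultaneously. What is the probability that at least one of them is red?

Use the complement: P(at least one red) = 1 − P(no red).
P(none) = C(8,3)/C(14,3) = 56/364.
So P = 1 − 56/364 = 11/13 ≈ 0.8462.

11/13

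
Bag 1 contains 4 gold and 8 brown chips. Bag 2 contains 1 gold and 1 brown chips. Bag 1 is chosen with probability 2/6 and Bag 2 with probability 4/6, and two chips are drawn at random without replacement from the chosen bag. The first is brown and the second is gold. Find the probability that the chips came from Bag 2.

P(E | Bag 1) = 8/33; P(E | Bag 2) = 1/2.
P(E) = 1/3·8/33 + 2/3·1/2 = 41/99.
By Bayes' rule, P(Bag 2 | E) = 1/3 / 41/99 = 33/41 ≈ 0.8049.

33/41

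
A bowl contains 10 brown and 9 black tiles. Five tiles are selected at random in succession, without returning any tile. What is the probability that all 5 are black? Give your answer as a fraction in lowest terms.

7/646

Unordered draws without replacement: count favorable combinations over C(19,5).
Favorable = C(10,0) · C(9,5) = 126; total = C(19,5) = 11628.
P = 126/11628 = 7/646 ≈ 0.0108.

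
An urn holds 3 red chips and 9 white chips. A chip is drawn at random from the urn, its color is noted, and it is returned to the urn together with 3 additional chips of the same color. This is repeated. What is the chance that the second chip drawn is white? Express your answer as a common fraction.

Condition on the first draw. If first is white (prob 9/12), second-white has prob (12)/(15); if not (prob 3/12), it has prob 9/(15).
P = (9/12)·(12/15) + (3/12)·(9/15) = 3/4 ≈ 0.7500.

3/4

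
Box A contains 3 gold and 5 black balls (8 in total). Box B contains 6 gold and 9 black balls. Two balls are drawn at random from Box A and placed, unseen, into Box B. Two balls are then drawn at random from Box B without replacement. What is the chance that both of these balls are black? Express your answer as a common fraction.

1333/3808

Condition on how many of the transferred balls are black (from Box A: 5 black of 8; then Box B has 17 total).
  0 black: C(5,0)C(3,2)/C(8,2) = 3/28; then P = C(9,2)/C(17,2) = 9/34
  1 black: C(5,1)C(3,1)/C(8,2) = 15/28; then P = C(10,2)/C(17,2) = 45/136
  2 black: C(5,2)C(3,0)/C(8,2) = 5/14; then P = C(11,2)/C(17,2) = 55/136
P(both black) = 1333/3808 ≈ 0.3501.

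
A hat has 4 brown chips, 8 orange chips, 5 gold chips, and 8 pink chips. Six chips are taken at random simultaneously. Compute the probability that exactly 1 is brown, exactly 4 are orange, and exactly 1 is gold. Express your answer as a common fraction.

Unordered draws without replacement: count favorable combinations over C(25,6).
Favorable = C(4,1) · C(8,4) · C(5,1) · C(8,0) = 1400; total = C(25,6) = 177100.
P = 1400/177100 = 2/253 ≈ 0.0079.

2/253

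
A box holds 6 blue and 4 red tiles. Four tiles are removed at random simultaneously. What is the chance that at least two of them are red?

23/42

Sum the hypergeometric tail for j = 2,…,4 red tiles.
Favorable = C(4,2)·C(6,2) + C(4,3)·C(6,1) + C(4,4)·C(6,0) = 115; total = C(10,4) = 210.
P = 115/210 = 23/42 ≈ 0.5476.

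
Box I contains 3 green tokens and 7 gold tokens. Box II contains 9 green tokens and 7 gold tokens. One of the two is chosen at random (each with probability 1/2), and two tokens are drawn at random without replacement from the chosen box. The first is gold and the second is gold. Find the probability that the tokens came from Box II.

P(E | Box I) = 7/15; P(E | Box II) = 7/40.
P(E) = 1/2·7/15 + 1/2·7/40 = 77/240.
By Bayes' rule, P(Box II | E) = 7/80 / 77/240 = 3/11 ≈ 0.2727.

3/11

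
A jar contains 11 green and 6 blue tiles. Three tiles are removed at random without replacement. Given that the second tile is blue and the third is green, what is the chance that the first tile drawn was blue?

P(first=blue and the second tile is blue and the third is green) = (6/17)·(5/16)·(11/15) = 11/136.
P(E) = Σ over first color = 11/68 + 11/136 = 33/136.
By Bayes, P(first=blue | E) = 11/136 / 33/136 = 1/3 ≈ 0.3333.

1/3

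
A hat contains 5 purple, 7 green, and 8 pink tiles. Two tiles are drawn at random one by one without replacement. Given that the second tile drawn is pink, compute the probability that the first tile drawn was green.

P(first=green and the second tile drawn is pink) = (7/20)·(8/19) = 14/95.
P(the second tile drawn is pink) = Σ over first color = 2/19 + 14/95 + 14/95 = 2/5.
By Bayes, P(first=green | the second tile drawn is pink) = 14/95 / 2/5 = 7/19 ≈ 0.3684.

7/19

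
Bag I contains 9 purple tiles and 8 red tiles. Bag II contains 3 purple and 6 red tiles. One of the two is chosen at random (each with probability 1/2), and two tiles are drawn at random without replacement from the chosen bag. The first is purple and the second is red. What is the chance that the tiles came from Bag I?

18/35

P(E | Bag I) = 9/34; P(E | Bag II) = 1/4.
P(E) = 1/2·9/34 + 1/2·1/4 = 35/136.
By Bayes' rule, P(Bag I | E) = 9/68 / 35/136 = 18/35 ≈ 0.5143.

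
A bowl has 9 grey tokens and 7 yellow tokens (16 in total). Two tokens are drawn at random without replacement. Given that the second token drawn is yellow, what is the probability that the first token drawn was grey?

P(first=grey and the second token drawn is yellow) = (9/16)·(7/15) = 21/80.
P(the second token drawn is yellow) = Σ over first color = 21/80 + 7/40 = 7/16.
By Bayes, P(first=grey | the second token drawn is yellow) = 21/80 / 7/16 = 3/5 ≈ 0.6000.

3/5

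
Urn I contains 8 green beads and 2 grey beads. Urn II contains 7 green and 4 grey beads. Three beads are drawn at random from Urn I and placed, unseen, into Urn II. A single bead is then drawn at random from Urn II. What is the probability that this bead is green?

47/70

Condition on how many of the transferred beads are green (from Urn I: 8 green of 10; then Urn II has 14 total).
  1 green: C(8,1)C(2,2)/C(10,3) = 1/15; then P = 8/14
  2 green: C(8,2)C(2,1)/C(10,3) = 7/15; then P = 9/14
  3 green: C(8,3)C(2,0)/C(10,3) = 7/15; then P = 10/14
P(green from Urn II) = 47/70 ≈ 0.6714.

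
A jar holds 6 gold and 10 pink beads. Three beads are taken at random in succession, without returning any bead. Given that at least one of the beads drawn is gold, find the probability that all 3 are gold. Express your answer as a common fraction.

P(all 3 gold) = C(6,3)/C(16,3) = 1/28; P(at least one gold) = 1 − C(10,3)/C(16,3) = 11/14.
Since 'all 3 gold' ⊆ 'at least one gold', P(all 3 | at least one) = 1/28 / 11/14 = 1/22 ≈ 0.0455.

1/22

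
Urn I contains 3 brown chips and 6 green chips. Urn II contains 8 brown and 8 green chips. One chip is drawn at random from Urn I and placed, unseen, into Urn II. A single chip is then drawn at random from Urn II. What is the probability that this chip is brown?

Condition on how many of the transferred chips are brown (from Urn I: 3 brown of 9; then Urn II has 17 total).
  0 brown: C(3,0)C(6,1)/C(9,1) = 2/3; then P = 8/17
  1 brown: C(3,1)C(6,0)/C(9,1) = 1/3; then P = 9/17
P(brown from Urn II) = 25/51 ≈ 0.4902.

25/51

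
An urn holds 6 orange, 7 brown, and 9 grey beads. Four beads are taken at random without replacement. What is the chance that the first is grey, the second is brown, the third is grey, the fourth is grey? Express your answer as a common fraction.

Multiply the conditional probability of each draw in order, without replacement, so each draw removes one from its color and from the total.
P = (9/22) · (7/21) · (8/20) · (7/19) = 21/1045 ≈ 0.0201.

21/1045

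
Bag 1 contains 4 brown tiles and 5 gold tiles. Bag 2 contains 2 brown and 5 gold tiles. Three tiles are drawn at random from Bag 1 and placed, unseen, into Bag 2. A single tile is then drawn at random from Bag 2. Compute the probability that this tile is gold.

Condition on how many of the transferred tiles are gold (from Bag 1: 5 gold of 9; then Bag 2 has 10 total).
  0 gold: C(5,0)C(4,3)/C(9,3) = 1/21; then P = 5/10
  1 gold: C(5,1)C(4,2)/C(9,3) = 5/14; then P = 6/10
  2 gold: C(5,2)C(4,1)/C(9,3) = 10/21; then P = 7/10
  3 gold: C(5,3)C(4,0)/C(9,3) = 5/42; then P = 8/10
P(gold from Bag 2) = 2/3 ≈ 0.6667.

2/3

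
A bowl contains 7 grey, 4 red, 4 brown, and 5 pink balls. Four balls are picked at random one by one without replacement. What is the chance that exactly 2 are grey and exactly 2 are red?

Unordered draws without replacement: count favorable combinations over C(20,4).
Favorable = C(7,2) · C(4,2) · C(4,0) · C(5,0) = 126; total = C(20,4) = 4845.
P = 126/4845 = 42/1615 ≈ 0.0260.

42/1615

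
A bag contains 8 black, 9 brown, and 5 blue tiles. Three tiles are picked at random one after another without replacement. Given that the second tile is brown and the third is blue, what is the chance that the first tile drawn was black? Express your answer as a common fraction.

2/5

P(first=black and the second tile is brown and the third is blue) = (8/22)·(9/21)·(5/20) = 3/77.
P(E) = Σ over first color = 3/77 + 3/77 + 3/154 = 15/154.
By Bayes, P(first=black | E) = 3/77 / 15/154 = 2/5 ≈ 0.4000.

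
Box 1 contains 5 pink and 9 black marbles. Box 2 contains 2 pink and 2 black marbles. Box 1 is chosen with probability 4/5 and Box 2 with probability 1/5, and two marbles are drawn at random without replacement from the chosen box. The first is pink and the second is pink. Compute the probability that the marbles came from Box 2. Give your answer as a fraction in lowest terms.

P(E | Box 1) = 10/91; P(E | Box 2) = 1/6.
P(E) = 4/5·10/91 + 1/5·1/6 = 331/2730.
By Bayes' rule, P(Box 2 | E) = 1/30 / 331/2730 = 91/331 ≈ 0.2749.

91/331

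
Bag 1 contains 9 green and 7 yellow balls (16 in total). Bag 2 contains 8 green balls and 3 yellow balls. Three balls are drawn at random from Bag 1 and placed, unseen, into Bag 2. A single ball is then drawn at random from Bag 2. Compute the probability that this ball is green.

155/224

Condition on how many of the transferred balls are green (from Bag 1: 9 green of 16; then Bag 2 has 14 total).
  0 green: C(9,0)C(7,3)/C(16,3) = 1/16; then P = 8/14
  1 green: C(9,1)C(7,2)/C(16,3) = 27/80; then P = 9/14
  2 green: C(9,2)C(7,1)/C(16,3) = 9/20; then P = 10/14
  3 green: C(9,3)C(7,0)/C(16,3) = 3/20; then P = 11/14
P(green from Bag 2) = 155/224 ≈ 0.6920.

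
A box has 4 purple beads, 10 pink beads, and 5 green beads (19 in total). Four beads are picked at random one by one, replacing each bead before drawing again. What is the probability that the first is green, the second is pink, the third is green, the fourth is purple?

1000/130321

Multiply the conditional probability of each draw in order, with replacement (the composition resets each draw).
P = (5/19) · (10/19) · (5/19) · (4/19) = 1000/130321 ≈ 0.0077.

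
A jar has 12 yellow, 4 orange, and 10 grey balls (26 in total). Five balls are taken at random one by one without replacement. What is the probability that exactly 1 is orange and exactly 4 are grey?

Unordered draws without replacement: count favorable combinations over C(26,5).
Favorable = C(12,0) · C(4,1) · C(10,4) = 840; total = C(26,5) = 65780.
P = 840/65780 = 42/3289 ≈ 0.0128.

42/3289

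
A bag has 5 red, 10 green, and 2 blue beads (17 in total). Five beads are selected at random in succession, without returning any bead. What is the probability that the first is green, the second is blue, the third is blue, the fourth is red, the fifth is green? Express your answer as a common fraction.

15/12376

Multiply the conditional probability of each draw in order, without replacement, so each draw removes one from its color and from the total.
P = (10/17) · (2/16) · (1/15) · (5/14) · (9/13) = 15/12376 ≈ 0.0012.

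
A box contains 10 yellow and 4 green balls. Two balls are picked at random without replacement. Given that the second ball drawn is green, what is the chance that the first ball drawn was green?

P(first=green and the second ball drawn is green) = (4/14)·(3/13) = 6/91.
P(the second ball drawn is green) = Σ over first color = 20/91 + 6/91 = 2/7.
By Bayes, P(first=green | the second ball drawn is green) = 6/91 / 2/7 = 3/13 ≈ 0.2308.

3/13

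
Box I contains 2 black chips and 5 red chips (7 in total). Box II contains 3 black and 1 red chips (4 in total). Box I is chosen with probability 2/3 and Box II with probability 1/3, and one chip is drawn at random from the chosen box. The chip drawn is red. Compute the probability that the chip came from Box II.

P(red | Box I) = 5/7; P(red | Box II) = 1/4.
P(red) = 2/3·5/7 + 1/3·1/4 = 47/84.
By Bayes' rule, P(Box II | red) = 1/12 / 47/84 = 7/47 ≈ 0.1489.

7/47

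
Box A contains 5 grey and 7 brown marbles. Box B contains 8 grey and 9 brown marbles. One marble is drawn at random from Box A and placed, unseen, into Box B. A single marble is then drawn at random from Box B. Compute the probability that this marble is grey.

Condition on how many of the transferred marbles are grey (from Box A: 5 grey of 12; then Box B has 18 total).
  0 grey: C(5,0)C(7,1)/C(12,1) = 7/12; then P = 8/18
  1 grey: C(5,1)C(7,0)/C(12,1) = 5/12; then P = 9/18
P(grey from Box B) = 101/216 ≈ 0.4676.

101/216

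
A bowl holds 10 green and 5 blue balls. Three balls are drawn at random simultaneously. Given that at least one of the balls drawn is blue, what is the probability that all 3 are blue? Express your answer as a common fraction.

2/67

P(all 3 blue) = C(5,3)/C(15,3) = 2/91; P(at least one blue) = 1 − C(10,3)/C(15,3) = 67/91.
Since 'all 3 blue' ⊆ 'at least one blue', P(all 3 | at least one) = 2/91 / 67/91 = 2/67 ≈ 0.0299.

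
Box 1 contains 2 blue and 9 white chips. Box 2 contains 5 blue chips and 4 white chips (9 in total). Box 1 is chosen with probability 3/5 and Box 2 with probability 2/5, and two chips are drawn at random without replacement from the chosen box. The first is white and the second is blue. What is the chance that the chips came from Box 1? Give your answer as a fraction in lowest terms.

243/518

P(E | Box 1) = 9/55; P(E | Box 2) = 5/18.
P(E) = 3/5·9/55 + 2/5·5/18 = 518/2475.
By Bayes' rule, P(Box 1 | E) = 27/275 / 518/2475 = 243/518 ≈ 0.4691.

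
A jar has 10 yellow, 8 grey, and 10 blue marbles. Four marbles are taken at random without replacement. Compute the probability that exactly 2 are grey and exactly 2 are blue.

Unordered draws without replacement: count favorable combinations over C(28,4).
Favorable = C(10,0) · C(8,2) · C(10,2) = 1260; total = C(28,4) = 20475.
P = 1260/20475 = 4/65 ≈ 0.0615.

4/65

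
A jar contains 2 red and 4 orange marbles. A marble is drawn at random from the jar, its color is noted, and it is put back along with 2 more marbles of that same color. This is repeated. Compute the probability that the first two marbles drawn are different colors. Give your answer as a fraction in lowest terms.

1/3

Either red then orange, or orange then red; after the first draw the total is 8.
P = (2/6)·(4/8) + (4/6)·(2/8) = 1/3 ≈ 0.3333.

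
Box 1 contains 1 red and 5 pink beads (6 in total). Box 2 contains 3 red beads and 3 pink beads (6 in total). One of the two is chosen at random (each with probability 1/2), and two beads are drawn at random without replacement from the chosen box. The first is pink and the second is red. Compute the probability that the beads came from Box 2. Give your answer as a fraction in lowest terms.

P(E | Box 1) = 1/6; P(E | Box 2) = 3/10.
P(E) = 1/2·1/6 + 1/2·3/10 = 7/30.
By Bayes' rule, P(Box 2 | E) = 3/20 / 7/30 = 9/14 ≈ 0.6429.

9/14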